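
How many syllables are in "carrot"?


Word: "carrot"
Syllable breakdown: car · rot
Counting: 2 parts
= 2 syllables


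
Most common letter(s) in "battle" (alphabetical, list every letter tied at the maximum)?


Word: "battle"
Letter counts:
  'a': 1
  'b': 1
  'e': 1
  'l': 1
  't': 2
Maximum count = 2
Most frequent = 't' (2 times each)


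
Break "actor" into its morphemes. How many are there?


Word: "actor"
Morphemes: act / -or
Each morpheme carries meaning
= 2 morphemes


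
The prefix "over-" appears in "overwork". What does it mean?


Prefix: over-
Example: overwork (over- + work)
Meaning = excessive


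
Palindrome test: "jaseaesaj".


Word: "jaseaesaj"
Reversed: "jaseaesaj"
Forward == Backward? jaseaesaj == jaseaesaj
Palindrome = Yes


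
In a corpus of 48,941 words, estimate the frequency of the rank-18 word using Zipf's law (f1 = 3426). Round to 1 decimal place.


Zipf's law: f(r) = f(1) / r
f(1) = 3426
f(18) = 3426 / 18
= 190.3 occurrences


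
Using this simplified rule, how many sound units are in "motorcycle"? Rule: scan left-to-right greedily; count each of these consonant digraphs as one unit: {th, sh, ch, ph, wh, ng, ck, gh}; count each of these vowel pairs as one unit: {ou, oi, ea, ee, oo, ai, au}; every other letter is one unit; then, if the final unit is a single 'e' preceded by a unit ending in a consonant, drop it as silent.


Word: "motorcycle" (10 letters)
Left-to-right scan:
  (1) 'm' (letter)
  (2) 'o' (letter)
  (3) 't' (letter)
  (4) 'o' (letter)
  (5) 'r' (letter)
  (6) 'c' (letter)
  (7) 'y' (letter)
  (8) 'c' (letter)
  (9) 'l' (letter)
  (10) 'e' (letter)
Units from scan: 10
Final unit is 'e' after a consonant -> drop as silent (-1)
Sound units = 9 units


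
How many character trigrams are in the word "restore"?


Word: "restore" (length 7)
Number of 3-grams = length - 3 + 1 = 7 - 3 + 1
= 5


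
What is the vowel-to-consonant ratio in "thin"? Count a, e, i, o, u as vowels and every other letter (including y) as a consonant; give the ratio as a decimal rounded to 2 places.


Word: "thin"
Vowels (a,e,i,o,u): 1
Consonants: 3
Ratio = 1/3
= 0.33


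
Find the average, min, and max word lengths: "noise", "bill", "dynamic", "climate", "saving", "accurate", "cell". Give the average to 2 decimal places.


Lengths: "noise"=5, "bill"=4, "dynamic"=7, "climate"=7, "saving"=6, "accurate"=8, "cell"=4
Sum = 41, Count = 7
Average = 41/7 = 5.86
= avg=5.86, min=4, max=8


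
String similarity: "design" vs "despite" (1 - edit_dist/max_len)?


Word 1: "design" (length 6)
Word 2: "despite" (length 7)
One optimal edit sequence:
  1. keep 'd'
  2. keep 'e'
  3. keep 's'
  4. insert 'p'  (+1)
  5. keep 'i'
  6. substitute 'g' -> 't'  (+1)
  7. substitute 'n' -> 'e'  (+1)
Edit distance = 3
Max length = max(6, 7) = 7
Similarity = 1 - 3/7
= 0.5714


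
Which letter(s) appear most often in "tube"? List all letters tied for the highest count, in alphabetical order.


Word: "tube"
Letter counts:
  'b': 1
  'e': 1
  't': 1
  'u': 1
Maximum count = 1
Most frequent = 'b', 'e', 't', 'u' (1 time each)


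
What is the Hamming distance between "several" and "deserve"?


Comparing character by character (same length = 7):
  Pos 0: 's' vs 'd' !=
  Pos 1: 'e' vs 'e' =
  Pos 2: 'v' vs 's' !=
  Pos 3: 'e' vs 'e' =
  Pos 4: 'r' vs 'r' =
  Pos 5: 'a' vs 'v' !=
  Pos 6: 'l' vs 'e' !=
Hamming distance = 4


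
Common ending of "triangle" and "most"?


Word 1: "triangle"
Word 2: "most"
Comparing from end:
  Pos -1: 'e' != 't' (stop)
LCS = "" (length 0)


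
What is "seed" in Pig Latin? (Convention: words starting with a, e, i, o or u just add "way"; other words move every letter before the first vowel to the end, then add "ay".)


Word: "seed"
Starts with consonant(s) → move to end, add 'ay'
Consonant cluster: "s"
Pig Latin = "eedsay"


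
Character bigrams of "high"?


Word: "high" (length 4)
Number of bigrams = 4 - 2 + 1 = 3
  Position 0: "hi"
  Position 1: "ig"
  Position 2: "gh"
Bigrams = "hi", "ig", "gh"


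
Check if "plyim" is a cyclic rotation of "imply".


Word: "imply", Candidate: "plyim"
Method: check if candidate is substring of word+word
"implyimply" contains "plyim"? Yes
Is rotation = Yes


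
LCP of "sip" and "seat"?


Word 1: "sip"
Word 2: "seat"
Comparing from start:
  Pos 0: 's' == 's'
  Pos 1: 'i' != 'e' (stop)
LCP = "s" (length 1)


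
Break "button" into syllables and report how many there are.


Word: "button"
Syllable breakdown: but · ton
Counting: 2 parts
= 2 syllables


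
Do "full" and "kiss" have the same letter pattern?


Pattern of "full": [0, 1, 2, 2]
Pattern of "kiss": [0, 1, 2, 2]
Patterns match
Same pattern = Yes


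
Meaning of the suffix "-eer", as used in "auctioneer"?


Suffix: -eer
Example: auctioneer (auction + -eer)
Meaning = one who is concerned with


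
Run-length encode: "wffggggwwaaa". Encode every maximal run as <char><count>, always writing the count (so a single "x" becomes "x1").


String: "wffggggwwaaa"
Scanning for consecutive runs:
  'w' x 1
  'f' x 2
  'g' x 4
  'w' x 2
  'a' x 3
RLE = "w1f2g4w2a3"


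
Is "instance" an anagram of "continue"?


Word 1: "continue" → sorted: ceinnotu
Word 2: "instance" → sorted: aceinnst
Same letters? ceinnotu != aceinnst
Anagram = No


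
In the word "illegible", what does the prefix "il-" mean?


Prefix: il-
Example: illegible (il- + legible)
Meaning = not


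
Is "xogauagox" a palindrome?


Word: "xogauagox"
Reversed: "xogauagox"
Forward == Backward? xogauagox == xogauagox
Palindrome = Yes


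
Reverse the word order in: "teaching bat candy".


Original: "teaching bat candy"
Words (1..n): teaching | bat | candy
Reversed (n..1): candy | bat | teaching
Result = "candy bat teaching"


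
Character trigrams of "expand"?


Word: "expand" (length 6)
Number of trigrams = 6 - 3 + 1 = 4
  Position 0: "exp"
  Position 1: "xpa"
  Position 2: "pan"
  Position 3: "and"
Trigrams = "exp", "xpa", "pan", "and"


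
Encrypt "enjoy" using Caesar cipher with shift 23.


Word: "enjoy"
Shift: 23
Each letter → (letter + shift) mod 26:
  'e' (4) + 23 = 1 → 'b'
  'n' (13) + 23 = 10 → 'k'
  'j' (9) + 23 = 6 → 'g'
  'o' (14) + 23 = 11 → 'l'
  'y' (24) + 23 = 21 → 'v'
Result = "bkglv"


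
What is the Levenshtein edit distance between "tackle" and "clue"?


Word 1: "tackle" (length 6)
Word 2: "clue" (length 4)
One optimal edit sequence (insert/delete/substitute each cost 1):
  1. delete 't'  (+1)
  2. delete 'a'  (+1)
  3. keep 'c'
  4. substitute 'k' -> 'l'  (+1)
  5. substitute 'l' -> 'u'  (+1)
  6. keep 'e'
Total edit operations: 4
Edit distance = 4


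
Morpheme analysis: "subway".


Word: "subway"
Morphemes: sub- | way
Each morpheme carries meaning
= 2 morphemes


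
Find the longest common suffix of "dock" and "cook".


Word 1: "dock"
Word 2: "cook"
Comparing from end:
  Pos -1: 'k' == 'k'
  Pos -2: 'c' != 'o' (stop)
LCS = "k" (length 1)


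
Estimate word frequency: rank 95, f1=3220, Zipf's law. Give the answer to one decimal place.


Zipf's law: f(r) = f(1) / r
f(1) = 3220
f(95) = 3220 / 95
= 33.9 occurrences


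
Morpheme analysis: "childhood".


Word: "childhood"
Morphemes: child | -hood
Each morpheme carries meaning
= 2 morphemes


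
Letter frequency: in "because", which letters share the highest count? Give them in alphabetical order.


Word: "because"
Letter counts:
  'a': 1
  'b': 1
  'c': 1
  'e': 2
  's': 1
  'u': 1
Maximum count = 2
Most frequent = 'e' (2 times each)


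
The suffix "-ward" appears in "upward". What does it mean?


Suffix: -ward
Example: upward (up + -ward)
Meaning = in the direction of


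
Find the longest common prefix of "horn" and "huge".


Word 1: "horn"
Word 2: "huge"
Comparing from start:
  Pos 0: 'h' == 'h'
  Pos 1: 'o' != 'u' (stop)
LCP = "h" (length 1)


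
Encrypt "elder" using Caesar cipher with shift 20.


Word: "elder"
Shift: 20
Each letter → (letter + shift) mod 26:
  'e' (4) + 20 = 24 → 'y'
  'l' (11) + 20 = 5 → 'f'
  'd' (3) + 20 = 23 → 'x'
  'e' (4) + 20 = 24 → 'y'
  'r' (17) + 20 = 11 → 'l'
Result = "yfxyl"


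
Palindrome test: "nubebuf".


Word: "nubebuf"
Reversed: "fubebun"
Forward == Backward? nubebuf != fubebun
Palindrome = No


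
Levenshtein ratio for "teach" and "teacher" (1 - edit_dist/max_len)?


Word 1: "teach" (length 5)
Word 2: "teacher" (length 7)
One optimal edit sequence:
  1. keep 't'
  2. keep 'e'
  3. keep 'a'
  4. keep 'c'
  5. keep 'h'
  6. insert 'e'  (+1)
  7. insert 'r'  (+1)
Edit distance = 2
Max length = max(5, 7) = 7
Similarity = 1 - 2/7
= 0.7143


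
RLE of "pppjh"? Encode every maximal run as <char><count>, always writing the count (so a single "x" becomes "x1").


String: "pppjh"
Scanning for consecutive runs:
  'p' x 3
  'j' x 1
  'h' x 1
RLE = "p3j1h1"


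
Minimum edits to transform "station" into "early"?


Word 1: "station" (length 7)
Word 2: "early" (length 5)
One optimal edit sequence (insert/delete/substitute each cost 1):
  1. delete 's'  (+1)
  2. substitute 't' -> 'e'  (+1)
  3. keep 'a'
  4. delete 't'  (+1)
  5. substitute 'i' -> 'r'  (+1)
  6. substitute 'o' -> 'l'  (+1)
  7. substitute 'n' -> 'y'  (+1)
Total edit operations: 6
Edit distance = 6


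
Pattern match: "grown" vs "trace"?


Pattern of "grown": [0, 1, 2, 3, 4]
Pattern of "trace": [0, 1, 2, 3, 4]
Patterns match
Same pattern = Yes


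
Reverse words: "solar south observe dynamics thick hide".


Original: "solar south observe dynamics thick hide"
Words (1..n): solar | south | observe | dynamics | thick | hide
Reversed (n..1): hide | thick | dynamics | observe | south | solar
Result = "hide thick dynamics observe south solar"


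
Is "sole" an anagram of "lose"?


Word 1: "lose" → sorted: elos
Word 2: "sole" → sorted: elos
Same letters? elos == elos
Anagram = Yes


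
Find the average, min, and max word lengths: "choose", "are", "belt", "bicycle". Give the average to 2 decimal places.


Lengths: "choose"=6, "are"=3, "belt"=4, "bicycle"=7
Sum = 20, Count = 4
Average = 20/4 = 5.00
= avg=5.00, min=3, max=7


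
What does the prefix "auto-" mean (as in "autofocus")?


Prefix: auto-
Example: autofocus (auto- + focus)
Meaning = self


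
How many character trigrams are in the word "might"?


Word: "might" (length 5)
Number of 3-grams = length - 3 + 1 = 5 - 3 + 1
= 3


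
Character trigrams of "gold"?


Word: "gold" (length 4)
Number of trigrams = 4 - 3 + 1 = 2
  Position 0: "gol"
  Position 1: "old"
Trigrams = "gol", "old"


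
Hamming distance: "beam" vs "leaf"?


Comparing character by character (same length = 4):
  Pos 0: 'b' vs 'l' !=
  Pos 1: 'e' vs 'e' =
  Pos 2: 'a' vs 'a' =
  Pos 3: 'm' vs 'f' !=
Hamming distance = 2


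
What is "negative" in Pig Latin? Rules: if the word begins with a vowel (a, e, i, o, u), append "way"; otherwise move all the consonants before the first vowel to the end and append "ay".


Word: "negative"
Starts with consonant(s) → move to end, add 'ay'
Consonant cluster: "n"
Pig Latin = "egativenay"


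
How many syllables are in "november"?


Word: "november"
Syllable breakdown: no · vem · ber
Counting: 3 parts
= 3 syllables


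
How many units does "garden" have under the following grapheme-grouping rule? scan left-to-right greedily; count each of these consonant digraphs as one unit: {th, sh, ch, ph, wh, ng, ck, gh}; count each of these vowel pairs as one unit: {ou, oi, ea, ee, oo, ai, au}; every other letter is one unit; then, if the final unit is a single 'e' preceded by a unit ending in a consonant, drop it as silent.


Word: "garden" (6 letters)
Left-to-right scan:
  1. 'g' (letter)
  2. 'a' (letter)
  3. 'r' (letter)
  4. 'd' (letter)
  5. 'e' (letter)
  6. 'n' (letter)
Units from scan: 6
Sound units = 6 units


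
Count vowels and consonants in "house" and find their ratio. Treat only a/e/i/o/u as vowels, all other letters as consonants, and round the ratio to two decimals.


Word: "house"
Vowels (a,e,i,o,u): 3
Consonants: 2
Ratio = 3/2
= 1.50


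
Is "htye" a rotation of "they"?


Word: "they", Candidate: "htye"
Method: check if candidate is substring of word+word
"theythey" contains "htye"? No
Is rotation = No


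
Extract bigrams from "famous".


Word: "famous" (length 6)
Number of bigrams = 6 - 2 + 1 = 5
  Position 0: "fa"
  Position 1: "am"
  Position 2: "mo"
  Position 3: "ou"
  Position 4: "us"
Bigrams = "fa", "am", "mo", "ou", "us"


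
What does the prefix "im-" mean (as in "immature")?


Prefix: im-
Example: immature = im- + mature
Meaning = not / into


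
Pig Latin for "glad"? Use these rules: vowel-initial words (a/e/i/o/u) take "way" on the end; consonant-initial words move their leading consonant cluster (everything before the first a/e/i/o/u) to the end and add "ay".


Word: "glad"
Starts with consonant(s) → move to end, add 'ay'
Consonant cluster: "gl"
Pig Latin = "adglay"


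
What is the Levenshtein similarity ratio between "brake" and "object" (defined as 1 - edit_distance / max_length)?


Word 1: "brake" (length 5)
Word 2: "object" (length 6)
One optimal edit sequence:
  1. insert 'o'  (+1)
  2. keep 'b'
  3. substitute 'r' -> 'j'  (+1)
  4. substitute 'a' -> 'e'  (+1)
  5. substitute 'k' -> 'c'  (+1)
  6. substitute 'e' -> 't'  (+1)
Edit distance = 5
Max length = max(5, 6) = 6
Similarity = 1 - 5/6
= 0.1667


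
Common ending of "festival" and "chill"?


Word 1: "festival"
Word 2: "chill"
Comparing from end:
  Pos -1: 'l' == 'l'
  Pos -2: 'a' != 'l' (stop)
LCS = "l" (length 1)


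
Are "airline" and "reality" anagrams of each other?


Word 1: "airline" → sorted: aeiilnr
Word 2: "reality" → sorted: aeilrty
Same letters? aeiilnr != aeilrty
Anagram = No


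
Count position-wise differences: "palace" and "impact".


Comparing character by character (same length = 6):
  Pos 0: 'p' vs 'i' !=
  Pos 1: 'a' vs 'm' !=
  Pos 2: 'l' vs 'p' !=
  Pos 3: 'a' vs 'a' =
  Pos 4: 'c' vs 'c' =
  Pos 5: 'e' vs 't' !=
Hamming distance = 4


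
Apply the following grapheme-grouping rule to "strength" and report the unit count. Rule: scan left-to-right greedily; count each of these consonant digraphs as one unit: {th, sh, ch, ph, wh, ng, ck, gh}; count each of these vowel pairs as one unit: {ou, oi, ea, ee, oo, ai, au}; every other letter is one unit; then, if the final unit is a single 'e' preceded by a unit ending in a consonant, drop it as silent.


Word: "strength" (8 letters)
Left-to-right scan:
  [1] 's' (letter)
  [2] 't' (letter)
  [3] 'r' (letter)
  [4] 'e' (letter)
  [5] 'ng' (digraph)
  [6] 'th' (digraph)
Units from scan: 6
Sound units = 6 units


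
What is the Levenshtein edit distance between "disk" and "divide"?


Word 1: "disk" (length 4)
Word 2: "divide" (length 6)
One optimal edit sequence (insert/delete/substitute each cost 1):
  1. keep 'd'
  2. insert 'i'  (+1)
  3. insert 'v'  (+1)
  4. keep 'i'
  5. substitute 's' -> 'd'  (+1)
  6. substitute 'k' -> 'e'  (+1)
Total edit operations: 4
Edit distance = 4


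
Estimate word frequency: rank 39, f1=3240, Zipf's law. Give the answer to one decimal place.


Zipf's law: f(r) = f(1) / r
f(1) = 3240
f(39) = 3240 / 39
= 83.1 occurrences


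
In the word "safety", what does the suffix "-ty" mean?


Suffix: -ty
Example: safety (safe + -ty)
Meaning = quality of


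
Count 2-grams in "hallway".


Word: "hallway" (length 7)
Number of 2-grams = length - 2 + 1 = 7 - 2 + 1
= 6


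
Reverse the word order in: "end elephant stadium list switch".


Original: "end elephant stadium list switch"
Words (1..n): end | elephant | stadium | list | switch
Reversed (n..1): switch | list | stadium | elephant | end
Result = "switch list stadium elephant end"


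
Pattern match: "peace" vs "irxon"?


Pattern of "peace": [0, 1, 2, 3, 1]
Pattern of "irxon": [0, 1, 2, 3, 4]
Patterns do not match
Same pattern = No


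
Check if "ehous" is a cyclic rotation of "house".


Word: "house", Candidate: "ehous"
Method: check if candidate is substring of word+word
"househouse" contains "ehous"? Yes
Is rotation = Yes


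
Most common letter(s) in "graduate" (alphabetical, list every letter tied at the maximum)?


Word: "graduate"
Letter counts:
  'a': 2
  'd': 1
  'e': 1
  'g': 1
  'r': 1
  't': 1
  'u': 1
Maximum count = 2
Most frequent = 'a' (2 times each)


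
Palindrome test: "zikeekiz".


Word: "zikeekiz"
Reversed: "zikeekiz"
Forward == Backward? zikeekiz == zikeekiz
Palindrome = Yes


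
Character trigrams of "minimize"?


Word: "minimize" (length 8)
Number of trigrams = 8 - 3 + 1 = 6
  Position 0: "min"
  Position 1: "ini"
  Position 2: "nim"
  Position 3: "imi"
  Position 4: "miz"
  Position 5: "ize"
Trigrams = "min", "ini", "nim", "imi", "miz", "ize"


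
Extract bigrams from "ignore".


Word: "ignore" (length 6)
Number of bigrams = 6 - 2 + 1 = 5
  Position 0: "ig"
  Position 1: "gn"
  Position 2: "no"
  Position 3: "or"
  Position 4: "re"
Bigrams = "ig", "gn", "no", "or", "re"


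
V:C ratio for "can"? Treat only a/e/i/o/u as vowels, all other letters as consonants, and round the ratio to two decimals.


Word: "can"
Vowels (a,e,i,o,u): 1
Consonants: 2
Ratio = 1/2
= 0.50


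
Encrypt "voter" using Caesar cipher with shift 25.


Word: "voter"
Shift: 25
Each letter → (letter + shift) mod 26:
  'v' (21) + 25 = 20 → 'u'
  'o' (14) + 25 = 13 → 'n'
  't' (19) + 25 = 18 → 's'
  'e' (4) + 25 = 3 → 'd'
  'r' (17) + 25 = 16 → 'q'
Result = "unsdq"


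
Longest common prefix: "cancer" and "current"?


Word 1: "cancer"
Word 2: "current"
Comparing from start:
  Pos 0: 'c' == 'c'
  Pos 1: 'a' != 'u' (stop)
LCP = "c" (length 1)


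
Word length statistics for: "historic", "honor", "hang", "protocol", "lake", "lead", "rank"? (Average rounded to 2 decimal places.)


Lengths: "historic"=8, "honor"=5, "hang"=4, "protocol"=8, "lake"=4, "lead"=4, "rank"=4
Sum = 37, Count = 7
Average = 37/7 = 5.29
= avg=5.29, min=4, max=8


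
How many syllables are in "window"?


Word: "window"
Syllable breakdown: win / dow
Counting: 2 parts
= 2 syllables


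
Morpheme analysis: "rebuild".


Word: "rebuild"
Morphemes: re- / build
Each morpheme carries meaning
= 2 morphemes


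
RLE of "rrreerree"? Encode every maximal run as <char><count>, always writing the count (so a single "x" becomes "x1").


String: "rrreerree"
Scanning for consecutive runs:
  'r' x 3
  'e' x 2
  'r' x 2
  'e' x 2
RLE = "r3e2r2e2"


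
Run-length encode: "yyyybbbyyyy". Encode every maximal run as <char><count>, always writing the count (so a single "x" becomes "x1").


String: "yyyybbbyyyy"
Scanning for consecutive runs:
  'y' x 4
  'b' x 3
  'y' x 4
RLE = "y4b3y4"


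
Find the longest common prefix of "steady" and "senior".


Word 1: "steady"
Word 2: "senior"
Comparing from start:
  Pos 0: 's' == 's'
  Pos 1: 't' != 'e' (stop)
LCP = "s" (length 1)


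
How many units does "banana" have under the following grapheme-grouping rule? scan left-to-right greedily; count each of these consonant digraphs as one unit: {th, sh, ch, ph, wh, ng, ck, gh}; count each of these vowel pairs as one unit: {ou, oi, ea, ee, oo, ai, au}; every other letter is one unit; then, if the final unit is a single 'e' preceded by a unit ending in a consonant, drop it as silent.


Word: "banana" (6 letters)
Left-to-right scan:
  (1) 'b' (letter)
  (2) 'a' (letter)
  (3) 'n' (letter)
  (4) 'a' (letter)
  (5) 'n' (letter)
  (6) 'a' (letter)
Units from scan: 6
Sound units = 6 units


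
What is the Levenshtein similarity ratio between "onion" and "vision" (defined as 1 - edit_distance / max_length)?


Word 1: "onion" (length 5)
Word 2: "vision" (length 6)
One optimal edit sequence:
  1. insert 'v'  (+1)
  2. substitute 'o' -> 'i'  (+1)
  3. substitute 'n' -> 's'  (+1)
  4. keep 'i'
  5. keep 'o'
  6. keep 'n'
Edit distance = 3
Max length = max(5, 6) = 6
Similarity = 1 - 3/6
= 0.5000


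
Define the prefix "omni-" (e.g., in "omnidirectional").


Prefix: omni-
Example: omnidirectional = omni- + directional
Meaning = all


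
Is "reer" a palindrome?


Word: "reer"
Reversed: "reer"
Forward == Backward? reer == reer
Palindrome = Yes


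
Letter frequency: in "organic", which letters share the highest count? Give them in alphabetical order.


Word: "organic"
Letter counts:
  'a': 1
  'c': 1
  'g': 1
  'i': 1
  'n': 1
  'o': 1
  'r': 1
Maximum count = 1
Most frequent = 'a', 'c', 'g', 'i', 'n', 'o', 'r' (1 time each)


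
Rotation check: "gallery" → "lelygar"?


Word: "gallery", Candidate: "lelygar"
Method: check if candidate is substring of word+word
"gallerygallery" contains "lelygar"? No
Is rotation = No


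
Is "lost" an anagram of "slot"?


Word 1: "slot" → sorted: lost
Word 2: "lost" → sorted: lost
Same letters? lost == lost
Anagram = Yes


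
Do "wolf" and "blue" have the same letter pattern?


Pattern of "wolf": [0, 1, 2, 3]
Pattern of "blue": [0, 1, 2, 3]
Patterns match
Same pattern = Yes


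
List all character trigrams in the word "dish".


Word: "dish" (length 4)
Number of trigrams = 4 - 3 + 1 = 2
  Position 0: "dis"
  Position 1: "ish"
Trigrams = "dis", "ish"


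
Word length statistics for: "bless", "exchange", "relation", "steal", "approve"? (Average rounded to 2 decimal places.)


Lengths: "bless"=5, "exchange"=8, "relation"=8, "steal"=5, "approve"=7
Sum = 33, Count = 5
Average = 33/5 = 6.60
= avg=6.60, min=5, max=8


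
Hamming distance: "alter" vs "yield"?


Comparing character by character (same length = 5):
  Pos 0: 'a' vs 'y' !=
  Pos 1: 'l' vs 'i' !=
  Pos 2: 't' vs 'e' !=
  Pos 3: 'e' vs 'l' !=
  Pos 4: 'r' vs 'd' !=
Hamming distance = 5


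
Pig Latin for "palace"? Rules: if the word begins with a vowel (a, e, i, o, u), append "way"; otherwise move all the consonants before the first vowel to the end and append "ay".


Word: "palace"
Starts with consonant(s) → move to end, add 'ay'
Consonant cluster: "p"
Pig Latin = "alacepay"


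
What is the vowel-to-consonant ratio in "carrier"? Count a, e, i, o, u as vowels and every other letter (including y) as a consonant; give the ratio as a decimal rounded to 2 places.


Word: "carrier"
Vowels (a,e,i,o,u): 3
Consonants: 4
Ratio = 3/4
= 0.75


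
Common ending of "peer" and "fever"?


Word 1: "peer"
Word 2: "fever"
Comparing from end:
  Pos -1: 'r' == 'r'
  Pos -2: 'e' == 'e'
  Pos -3: 'e' != 'v' (stop)
LCS = "er" (length 2)


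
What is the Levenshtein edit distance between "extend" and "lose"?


Word 1: "extend" (length 6)
Word 2: "lose" (length 4)
One optimal edit sequence (insert/delete/substitute each cost 1):
  1. substitute 'e' -> 'l'  (+1)
  2. substitute 'x' -> 'o'  (+1)
  3. substitute 't' -> 's'  (+1)
  4. keep 'e'
  5. delete 'n'  (+1)
  6. delete 'd'  (+1)
Total edit operations: 5
Edit distance = 5


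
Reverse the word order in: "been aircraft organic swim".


Original: "been aircraft organic swim"
Words (1..n): been | aircraft | organic | swim
Reversed (n..1): swim | organic | aircraft | been
Result = "swim organic aircraft been"


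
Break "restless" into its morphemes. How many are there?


Word: "restless"
Morphemes: rest / -less
Each morpheme carries meaning
= 2 morphemes


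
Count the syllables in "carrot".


Word: "carrot"
Syllable breakdown: car | rot
Counting: 2 parts
= 2 syllables


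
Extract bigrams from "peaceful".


Word: "peaceful" (length 8)
Number of bigrams = 8 - 2 + 1 = 7
  Position 0: "pe"
  Position 1: "ea"
  Position 2: "ac"
  Position 3: "ce"
  Position 4: "ef"
  Position 5: "fu"
  Position 6: "ul"
Bigrams = "pe", "ea", "ac", "ce", "ef", "fu", "ul"


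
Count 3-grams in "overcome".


Word: "overcome" (length 8)
Number of 3-grams = length - 3 + 1 = 8 - 3 + 1
= 6


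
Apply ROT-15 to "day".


Word: "day"
Shift: 15
Each letter → (letter + shift) mod 26:
  'd' (3) + 15 = 18 → 's'
  'a' (0) + 15 = 15 → 'p'
  'y' (24) + 15 = 13 → 'n'
Result = "spn"


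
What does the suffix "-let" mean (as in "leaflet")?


Suffix: -let
Example: leaflet (leaf + -let)
Meaning = small


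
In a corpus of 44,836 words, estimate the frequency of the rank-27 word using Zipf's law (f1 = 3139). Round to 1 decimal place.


Zipf's law: f(r) = f(1) / r
f(1) = 3139
f(27) = 3139 / 27
= 116.3 occurrences


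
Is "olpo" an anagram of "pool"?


Word 1: "pool" → sorted: loop
Word 2: "olpo" → sorted: loop
Same letters? loop == loop
Anagram = Yes


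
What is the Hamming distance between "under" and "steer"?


Comparing character by character (same length = 5):
  Pos 0: 'u' vs 's' !=
  Pos 1: 'n' vs 't' !=
  Pos 2: 'd' vs 'e' !=
  Pos 3: 'e' vs 'e' =
  Pos 4: 'r' vs 'r' =
Hamming distance = 3


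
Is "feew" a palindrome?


Word: "feew"
Reversed: "weef"
Forward == Backward? feew != weef
Palindrome = No


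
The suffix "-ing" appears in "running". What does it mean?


Suffix: -ing
As in: running -> run + -ing, with a spelling change
Meaning = present participle


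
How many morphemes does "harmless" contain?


Word: "harmless"
Morphemes: harm | -less
Each morpheme carries meaning
= 2 morphemes


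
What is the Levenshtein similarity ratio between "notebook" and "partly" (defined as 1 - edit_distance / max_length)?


Word 1: "notebook" (length 8)
Word 2: "partly" (length 6)
One optimal edit sequence:
  1. delete 'n'  (+1)
  2. delete 'o'  (+1)
  3. substitute 't' -> 'p'  (+1)
  4. substitute 'e' -> 'a'  (+1)
  5. substitute 'b' -> 'r'  (+1)
  6. substitute 'o' -> 't'  (+1)
  7. substitute 'o' -> 'l'  (+1)
  8. substitute 'k' -> 'y'  (+1)
Edit distance = 8
Max length = max(8, 6) = 8
Similarity = 1 - 8/8
= 0.0000


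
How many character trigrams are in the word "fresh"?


Word: "fresh" (length 5)
Number of 3-grams = length - 3 + 1 = 5 - 3 + 1
= 3


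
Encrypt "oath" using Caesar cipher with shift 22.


Word: "oath"
Shift: 22
Each letter → (letter + shift) mod 26:
  'o' (14) + 22 = 10 → 'k'
  'a' (0) + 22 = 22 → 'w'
  't' (19) + 22 = 15 → 'p'
  'h' (7) + 22 = 3 → 'd'
Result = "kwpd"


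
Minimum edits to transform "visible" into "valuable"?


Word 1: "visible" (length 7)
Word 2: "valuable" (length 8)
One optimal edit sequence (insert/delete/substitute each cost 1):
  1. keep 'v'
  2. insert 'a'  (+1)
  3. substitute 'i' -> 'l'  (+1)
  4. substitute 's' -> 'u'  (+1)
  5. substitute 'i' -> 'a'  (+1)
  6. keep 'b'
  7. keep 'l'
  8. keep 'e'
Total edit operations: 4
Edit distance = 4


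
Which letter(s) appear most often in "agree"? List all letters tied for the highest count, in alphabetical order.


Word: "agree"
Letter counts:
  'a': 1
  'e': 2
  'g': 1
  'r': 1
Maximum count = 2
Most frequent = 'e' (2 times each)


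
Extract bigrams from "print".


Word: "print" (length 5)
Number of bigrams = 5 - 2 + 1 = 4
  Position 0: "pr"
  Position 1: "ri"
  Position 2: "in"
  Position 3: "nt"
Bigrams = "pr", "ri", "in", "nt"


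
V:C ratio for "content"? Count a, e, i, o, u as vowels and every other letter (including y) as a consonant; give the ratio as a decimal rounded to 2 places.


Word: "content"
Vowels (a,e,i,o,u): 2
Consonants: 5
Ratio = 2/5
= 0.40


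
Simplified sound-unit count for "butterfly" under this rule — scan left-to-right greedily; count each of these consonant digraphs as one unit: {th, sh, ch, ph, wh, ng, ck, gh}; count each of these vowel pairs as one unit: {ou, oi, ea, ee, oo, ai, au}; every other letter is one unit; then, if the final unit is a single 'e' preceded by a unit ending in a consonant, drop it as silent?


Word: "butterfly" (9 letters)
Left-to-right scan:
  (1) 'b' (letter)
  (2) 'u' (letter)
  (3) 't' (letter)
  (4) 't' (letter)
  (5) 'e' (letter)
  (6) 'r' (letter)
  (7) 'f' (letter)
  (8) 'l' (letter)
  (9) 'y' (letter)
Units from scan: 9
Sound units = 9 units


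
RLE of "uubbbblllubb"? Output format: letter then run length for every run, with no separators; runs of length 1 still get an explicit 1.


String: "uubbbblllubb"
Scanning for consecutive runs:
  'u' x 2
  'b' x 4
  'l' x 3
  'u' x 1
  'b' x 2
RLE = "u2b4l3u1b2"


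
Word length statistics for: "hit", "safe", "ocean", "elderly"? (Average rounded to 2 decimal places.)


Lengths: "hit"=3, "safe"=4, "ocean"=5, "elderly"=7
Sum = 19, Count = 4
Average = 19/4 = 4.75
= avg=4.75, min=3, max=7


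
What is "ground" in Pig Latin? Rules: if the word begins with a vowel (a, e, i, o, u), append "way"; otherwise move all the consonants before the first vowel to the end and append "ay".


Word: "ground"
Starts with consonant(s) → move to end, add 'ay'
Consonant cluster: "gr"
Pig Latin = "oundgray"


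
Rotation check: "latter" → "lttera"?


Word: "latter", Candidate: "lttera"
Method: check if candidate is substring of word+word
"latterlatter" contains "lttera"? No
Is rotation = No


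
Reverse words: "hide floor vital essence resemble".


Original: "hide floor vital essence resemble"
Words (1..n): hide | floor | vital | essence | resemble
Reversed (n..1): resemble | essence | vital | floor | hide
Result = "resemble essence vital floor hide"


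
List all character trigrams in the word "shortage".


Word: "shortage" (length 8)
Number of trigrams = 8 - 3 + 1 = 6
  Position 0: "sho"
  Position 1: "hor"
  Position 2: "ort"
  Position 3: "rta"
  Position 4: "tag"
  Position 5: "age"
Trigrams = "sho", "hor", "ort", "rta", "tag", "age"


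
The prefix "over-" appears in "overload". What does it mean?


Prefix: over-
Example: overload (over- + load)
Meaning = excessive


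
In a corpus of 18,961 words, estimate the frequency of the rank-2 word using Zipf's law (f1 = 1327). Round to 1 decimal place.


Zipf's law: f(r) = f(1) / r
f(1) = 1327
f(2) = 1327 / 2
= 663.5 occurrences


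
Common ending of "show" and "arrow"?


Word 1: "show"
Word 2: "arrow"
Comparing from end:
  Pos -1: 'w' == 'w'
  Pos -2: 'o' == 'o'
  Pos -3: 'h' != 'r' (stop)
LCS = "ow" (length 2)


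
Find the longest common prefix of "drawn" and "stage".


Word 1: "drawn"
Word 2: "stage"
Comparing from start:
  Pos 0: 'd' != 's' (stop)
LCP = "" (length 0)


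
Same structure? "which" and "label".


Pattern of "which": [0, 1, 2, 3, 1]
Pattern of "label": [0, 1, 2, 3, 0]
Patterns do not match
Same pattern = No


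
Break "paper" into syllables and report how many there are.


Word: "paper"
Syllable breakdown: pa-per
Counting: 2 parts
= 2 syllables


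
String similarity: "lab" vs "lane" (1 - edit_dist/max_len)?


Word 1: "lab" (length 3)
Word 2: "lane" (length 4)
One optimal edit sequence:
  1. keep 'l'
  2. keep 'a'
  3. insert 'n'  (+1)
  4. substitute 'b' -> 'e'  (+1)
Edit distance = 2
Max length = max(3, 4) = 4
Similarity = 1 - 2/4
= 0.5000


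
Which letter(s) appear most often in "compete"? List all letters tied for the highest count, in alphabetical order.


Word: "compete"
Letter counts:
  'c': 1
  'e': 2
  'm': 1
  'o': 1
  'p': 1
  't': 1
Maximum count = 2
Most frequent = 'e' (2 times each)


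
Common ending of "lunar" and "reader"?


Word 1: "lunar"
Word 2: "reader"
Comparing from end:
  Pos -1: 'r' == 'r'
  Pos -2: 'a' != 'e' (stop)
LCS = "r" (length 1)


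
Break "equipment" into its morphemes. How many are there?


Word: "equipment"
Morphemes: equip + -ment
Each morpheme carries meaning
= 2 morphemes


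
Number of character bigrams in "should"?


Word: "should" (length 6)
Number of 2-grams = length - 2 + 1 = 6 - 2 + 1
= 5


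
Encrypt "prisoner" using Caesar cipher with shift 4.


Word: "prisoner"
Shift: 4
Each letter → (letter + shift) mod 26:
  'p' (15) + 4 = 19 → 't'
  'r' (17) + 4 = 21 → 'v'
  'i' (8) + 4 = 12 → 'm'
  's' (18) + 4 = 22 → 'w'
  'o' (14) + 4 = 18 → 's'
  'n' (13) + 4 = 17 → 'r'
  'e' (4) + 4 = 8 → 'i'
  'r' (17) + 4 = 21 → 'v'
Result = "tvmwsriv"


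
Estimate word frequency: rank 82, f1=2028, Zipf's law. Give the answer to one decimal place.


Zipf's law: f(r) = f(1) / r
f(1) = 2028
f(82) = 2028 / 82
= 24.7 occurrences


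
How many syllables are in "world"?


Word: "world"
Syllable breakdown: world
Counting: 1 part
= 1 syllable


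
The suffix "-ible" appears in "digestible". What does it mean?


Suffix: -ible
As in: digestible -> digest + -ible
Meaning = capable of


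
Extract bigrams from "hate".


Word: "hate" (length 4)
Number of bigrams = 4 - 2 + 1 = 3
  Position 0: "ha"
  Position 1: "at"
  Position 2: "te"
Bigrams = "ha", "at", "te"


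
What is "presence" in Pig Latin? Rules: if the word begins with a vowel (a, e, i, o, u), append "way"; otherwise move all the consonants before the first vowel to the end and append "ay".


Word: "presence"
Starts with consonant(s) → move to end, add 'ay'
Consonant cluster: "pr"
Pig Latin = "esencepray"


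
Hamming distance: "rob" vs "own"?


Comparing character by character (same length = 3):
  Pos 0: 'r' vs 'o' !=
  Pos 1: 'o' vs 'w' !=
  Pos 2: 'b' vs 'n' !=
Hamming distance = 3


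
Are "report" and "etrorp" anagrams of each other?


Word 1: "report" → sorted: eoprrt
Word 2: "etrorp" → sorted: eoprrt
Same letters? eoprrt == eoprrt
Anagram = Yes


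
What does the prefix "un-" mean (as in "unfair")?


Prefix: un-
Example: unfair (un- + fair)
Meaning = not / reverse


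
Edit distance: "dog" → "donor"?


Word 1: "dog" (length 3)
Word 2: "donor" (length 5)
One optimal edit sequence (insert/delete/substitute each cost 1):
  1. keep 'd'
  2. insert 'o'  (+1)
  3. insert 'n'  (+1)
  4. keep 'o'
  5. substitute 'g' -> 'r'  (+1)
Total edit operations: 3
Edit distance = 3


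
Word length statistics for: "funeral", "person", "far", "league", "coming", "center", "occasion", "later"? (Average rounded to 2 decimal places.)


Lengths: "funeral"=7, "person"=6, "far"=3, "league"=6, "coming"=6, "center"=6, "occasion"=8, "later"=5
Sum = 47, Count = 8
Average = 47/8 = 5.88
= avg=5.88, min=3, max=8


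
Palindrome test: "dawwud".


Word: "dawwud"
Reversed: "duwwad"
Forward == Backward? dawwud != duwwad
Palindrome = No


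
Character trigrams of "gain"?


Word: "gain" (length 4)
Number of trigrams = 4 - 3 + 1 = 2
  Position 0: "gai"
  Position 1: "ain"
Trigrams = "gai", "ain"


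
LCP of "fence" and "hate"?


Word 1: "fence"
Word 2: "hate"
Comparing from start:
  Pos 0: 'f' != 'h' (stop)
LCP = "" (length 0)


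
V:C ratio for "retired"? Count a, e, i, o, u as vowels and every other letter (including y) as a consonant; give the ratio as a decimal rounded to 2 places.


Word: "retired"
Vowels (a,e,i,o,u): 3
Consonants: 4
Ratio = 3/4
= 0.75


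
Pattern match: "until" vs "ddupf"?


Pattern of "until": [0, 1, 2, 3, 4]
Pattern of "ddupf": [0, 0, 1, 2, 3]
Patterns do not match
Same pattern = No


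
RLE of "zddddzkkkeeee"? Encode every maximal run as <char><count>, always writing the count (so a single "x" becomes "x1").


String: "zddddzkkkeeee"
Scanning for consecutive runs:
  'z' x 1
  'd' x 4
  'z' x 1
  'k' x 3
  'e' x 4
RLE = "z1d4z1k3e4"


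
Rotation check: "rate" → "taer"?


Word: "rate", Candidate: "taer"
Method: check if candidate is substring of word+word
"raterate" contains "taer"? No
Is rotation = No


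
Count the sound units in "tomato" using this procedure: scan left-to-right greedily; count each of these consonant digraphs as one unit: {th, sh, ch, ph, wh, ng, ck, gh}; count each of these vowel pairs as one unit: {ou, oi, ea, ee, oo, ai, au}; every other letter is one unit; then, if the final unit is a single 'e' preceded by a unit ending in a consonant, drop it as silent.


Word: "tomato" (6 letters)
Left-to-right scan:
  [1] 't' (letter)
  [2] 'o' (letter)
  [3] 'm' (letter)
  [4] 'a' (letter)
  [5] 't' (letter)
  [6] 'o' (letter)
Units from scan: 6
Sound units = 6 units


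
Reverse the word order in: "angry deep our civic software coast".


Original: "angry deep our civic software coast"
Words (1..n): angry | deep | our | civic | software | coast
Reversed (n..1): coast | software | civic | our | deep | angry
Result = "coast software civic our deep angry"


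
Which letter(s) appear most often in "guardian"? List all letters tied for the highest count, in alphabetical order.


Word: "guardian"
Letter counts:
  'a': 2
  'd': 1
  'g': 1
  'i': 1
  'n': 1
  'r': 1
  'u': 1
Maximum count = 2
Most frequent = 'a' (2 times each)


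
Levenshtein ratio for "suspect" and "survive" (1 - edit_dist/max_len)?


Word 1: "suspect" (length 7)
Word 2: "survive" (length 7)
One optimal edit sequence:
  1. keep 's'
  2. keep 'u'
  3. substitute 's' -> 'r'  (+1)
  4. substitute 'p' -> 'v'  (+1)
  5. substitute 'e' -> 'i'  (+1)
  6. substitute 'c' -> 'v'  (+1)
  7. substitute 't' -> 'e'  (+1)
Edit distance = 5
Max length = max(7, 7) = 7
Similarity = 1 - 5/7
= 0.2857


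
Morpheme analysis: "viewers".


Word: "viewers"
Morphemes: view | -er | -s
Each morpheme carries meaning
= 3 morphemes


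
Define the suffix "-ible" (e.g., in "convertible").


Suffix: -ible
Example: convertible = convert + -ible
Meaning = capable of


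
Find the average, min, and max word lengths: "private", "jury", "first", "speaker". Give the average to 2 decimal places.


Lengths: "private"=7, "jury"=4, "first"=5, "speaker"=7
Sum = 23, Count = 4
Average = 23/4 = 5.75
= avg=5.75, min=4, max=7


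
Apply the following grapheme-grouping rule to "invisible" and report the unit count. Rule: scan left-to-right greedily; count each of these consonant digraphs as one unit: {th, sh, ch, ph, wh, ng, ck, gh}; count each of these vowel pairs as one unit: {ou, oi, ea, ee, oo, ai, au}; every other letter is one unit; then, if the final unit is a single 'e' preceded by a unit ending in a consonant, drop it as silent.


Word: "invisible" (9 letters)
Left-to-right scan:
  [1] 'i' (letter)
  [2] 'n' (letter)
  [3] 'v' (letter)
  [4] 'i' (letter)
  [5] 's' (letter)
  [6] 'i' (letter)
  [7] 'b' (letter)
  [8] 'l' (letter)
  [9] 'e' (letter)
Units from scan: 9
Final unit is 'e' after a consonant -> drop as silent (-1)
Sound units = 8 units


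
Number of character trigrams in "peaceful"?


Word: "peaceful" (length 8)
Number of 3-grams = length - 3 + 1 = 8 - 3 + 1
= 6


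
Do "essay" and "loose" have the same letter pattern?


Pattern of "essay": [0, 1, 1, 2, 3]
Pattern of "loose": [0, 1, 1, 2, 3]
Patterns match
Same pattern = Yes


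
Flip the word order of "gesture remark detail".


Original: "gesture remark detail"
Words (1..n): gesture | remark | detail
Reversed (n..1): detail | remark | gesture
Result = "detail remark gesture"


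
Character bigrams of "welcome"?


Word: "welcome" (length 7)
Number of bigrams = 7 - 2 + 1 = 6
  Position 0: "we"
  Position 1: "el"
  Position 2: "lc"
  Position 3: "co"
  Position 4: "om"
  Position 5: "me"
Bigrams = "we", "el", "lc", "co", "om", "me"


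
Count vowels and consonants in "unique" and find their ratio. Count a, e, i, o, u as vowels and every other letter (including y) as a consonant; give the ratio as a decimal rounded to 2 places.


Word: "unique"
Vowels (a,e,i,o,u): 4
Consonants: 2
Ratio = 4/2
= 2.00


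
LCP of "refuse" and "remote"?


Word 1: "refuse"
Word 2: "remote"
Comparing from start:
  Pos 0: 'r' == 'r'
  Pos 1: 'e' == 'e'
  Pos 2: 'f' != 'm' (stop)
LCP = "re" (length 2)


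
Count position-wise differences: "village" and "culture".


Comparing character by character (same length = 7):
  Pos 0: 'v' vs 'c' !=
  Pos 1: 'i' vs 'u' !=
  Pos 2: 'l' vs 'l' =
  Pos 3: 'l' vs 't' !=
  Pos 4: 'a' vs 'u' !=
  Pos 5: 'g' vs 'r' !=
  Pos 6: 'e' vs 'e' =
Hamming distance = 5
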